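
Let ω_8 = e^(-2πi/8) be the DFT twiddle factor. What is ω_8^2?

ω_8^2 = e^(-2πi·2/8)
= cos(-2π·2/8) + i·sin(-2π·2/8)
= cos(-4π/8) + i·sin(-4π/8)

ω_8^2 = cos(-4π/8) + i·sin(-4π/8) = -1i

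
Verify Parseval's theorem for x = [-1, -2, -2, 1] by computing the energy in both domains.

Time domain:
Σ|x[n]|² = |-1|² + |-2|² + |-2|² + |1|² = 10.0000

Frequency domain:
(1/4)Σ|X[k]|² = (1/4)(|-4|² + |1+3i|² + |-2|² + |1-3i|²) = (1/4)·40.0000 = 10.0000

Both sides agree, confirming Parseval's theorem.

Σ|x[n]|² = (1/N)Σ|X[k]|² = 10.0000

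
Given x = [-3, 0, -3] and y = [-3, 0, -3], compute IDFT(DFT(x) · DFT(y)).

(x ⊛ y)[n] = Σ(m=0 to 2) x[m] · y[(n-m) mod 3]

Computing each output sample:
(x ⊛ y)[0] = 9
(x ⊛ y)[1] = 9
(x ⊛ y)[2] = 18

x ⊛ y = [9, 9, 18]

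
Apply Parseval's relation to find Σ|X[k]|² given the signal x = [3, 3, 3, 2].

Parseval: Σ|x[n]|² = (1/N)Σ|X[k]|², so Σ|X[k]|² = N·Σ|x[n]|² = 4·31.0000

Σ|X[k]|² = N·Σ|x[n]|² = 4·31.0000 = 124.0000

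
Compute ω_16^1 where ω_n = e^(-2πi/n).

ω_16^1 = e^(-2πi·1/16)
= cos(-2π·1/16) + i·sin(-2π·1/16)
= cos(-2π/16) + i·sin(-2π/16)

ω_16^1 = cos(-2π/16) + i·sin(-2π/16) = 0.9239-0.3827i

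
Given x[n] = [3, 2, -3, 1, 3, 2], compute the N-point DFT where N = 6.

X[k] = Σ(n=0 to 5) x[n] · ω_6^(nk)
where ω_6 = e^(-2πi/6)

Computing each X[k]:
X[0] = 8
X[1] = 4.0000+5.1962i
X[2] = 2.0000-5.1962i
X[3] = -2
X[4] = 2.0000+5.1962i
X[5] = 4.0000-5.1962i

X = [8, 4.0000+5.1962i, 2.0000-5.1962i, -2, 2.0000+5.1962i, 4.0000-5.1962i]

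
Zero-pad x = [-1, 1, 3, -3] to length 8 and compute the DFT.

Original 4-point DFT: [0, -4-4i, 4, -4+4i]
Zero-padded 8-point DFT provides frequency interpolation.

DFT_8([x, 0, ...]) = [0, 1.8284-1.5858i, -4-4i, -3.8284+4.4142i, 4, -3.8284-4.4142i, -4+4i, 1.8284+1.5858i]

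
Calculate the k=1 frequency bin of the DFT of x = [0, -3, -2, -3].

X[1] = Σ(n=0 to 3) x[n] · ω_4^(1n) where ω_4 = e^(-2πi/4)
= (0)·ω_4^0 + (-3)·ω_4^1 + (-2)·ω_4^2 + (-3)·ω_4^3

X[1] = 2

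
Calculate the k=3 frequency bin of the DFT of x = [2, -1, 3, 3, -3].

X[3] = Σ(n=0 to 4) x[n] · ω_5^(3n) where ω_5 = e^(-2πi/5)
= (2)·ω_5^0 + (-1)·ω_5^3 + (3)·ω_5^6 + (3)·ω_5^9 + (-3)·ω_5^12

X[3] = 7.0902+1.1756i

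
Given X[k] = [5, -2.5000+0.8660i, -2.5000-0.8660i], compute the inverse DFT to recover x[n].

x[n] = (1/3) Σ(k=0 to 2) X[k] · e^(2πikn/3)

Computing each x[n]:
x[0] = 0
x[1] = 2
x[2] = 3

x = [0, 2, 3]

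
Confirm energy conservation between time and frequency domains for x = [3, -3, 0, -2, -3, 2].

Time domain:
Σ|x[n]|² = |3|² + |-3|² + |0|² + |-2|² + |-3|² + |2|² = 35.0000

Frequency domain:
(1/6)Σ|X[k]|² = (1/6)(|-3|² + |6.0000+1.7321i|² + |3.0000+6.9282i|² + |3|² + |3.0000-6.9282i|² + |6.0000-1.7321i|²) = (1/6)·210.0000 = 35.0000

Both sides agree, confirming Parseval's theorem.

Σ|x[n]|² = (1/N)Σ|X[k]|² = 35.0000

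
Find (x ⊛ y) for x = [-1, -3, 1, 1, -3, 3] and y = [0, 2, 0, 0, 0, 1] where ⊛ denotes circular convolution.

(x ⊛ y)[n] = Σ(m=0 to 5) x[m] · y[(n-m) mod 6]

Computing each output sample:
(x ⊛ y)[0] = 3
(x ⊛ y)[1] = -1
(x ⊛ y)[2] = -5
(x ⊛ y)[3] = -1
(x ⊛ y)[4] = 5
(x ⊛ y)[5] = -7

x ⊛ y = [3, -1, -5, -1, 5, -7]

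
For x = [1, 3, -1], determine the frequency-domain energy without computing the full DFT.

Parseval: Σ|x[n]|² = (1/N)Σ|X[k]|², so Σ|X[k]|² = N·Σ|x[n]|² = 3·11.0000

Σ|X[k]|² = N·Σ|x[n]|² = 3·11.0000 = 33.0000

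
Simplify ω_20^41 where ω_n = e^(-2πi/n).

Since ω_20^20 = 1, powers reduce modulo 20.
41 mod 20 = 1
So ω_20^41 = ω_20^1 = e^(-2πi·1/20)

ω_20^41 = ω_20^1 = 0.9511-0.3090i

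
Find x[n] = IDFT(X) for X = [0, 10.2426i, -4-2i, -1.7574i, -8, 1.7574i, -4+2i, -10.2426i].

x[n] = (1/8) Σ(k=0 to 7) X[k] · e^(2πikn/8)

Computing each x[n]:
x[0] = -2
x[1] = 0
x[2] = -3
x[3] = -1
x[4] = -2
x[5] = 3
x[6] = 3
x[7] = 2

x = [-2, 0, -3, -1, -2, 3, 3, 2]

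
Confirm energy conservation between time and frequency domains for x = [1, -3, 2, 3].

Time domain:
Σ|x[n]|² = |1|² + |-3|² + |2|² + |3|² = 23.0000

Frequency domain:
(1/4)Σ|X[k]|² = (1/4)(|3|² + |-1+6i|² + |3|² + |-1-6i|²) = (1/4)·92.0000 = 23.0000

Both sides agree, confirming Parseval's theorem.

Σ|x[n]|² = (1/N)Σ|X[k]|² = 23.0000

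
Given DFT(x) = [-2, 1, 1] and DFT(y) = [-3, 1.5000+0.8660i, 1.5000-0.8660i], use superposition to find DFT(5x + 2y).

By linearity: DFT(5x + 2y) = 5·DFT(x) + 2·DFT(y)
= 5·[-2, 1, 1] + 2·[-3, 1.5000+0.8660i, 1.5000-0.8660i]

Computing element-wise:
Z[0] = 5·(-2) + 2·(-3) = -16
Z[1] = 5·(1) + 2·(1.5000+0.8660i) = 8.0000+1.7320i
Z[2] = 5·(1) + 2·(1.5000-0.8660i) = 8.0000-1.7320i

DFT(5x + 2y) = 5·X + 2·Y = [-16, 8.0000+1.7320i, 8.0000-1.7320i]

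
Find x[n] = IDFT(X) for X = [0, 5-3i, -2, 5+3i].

x[n] = (1/4) Σ(k=0 to 3) X[k] · e^(2πikn/4)

Computing each x[n]:
x[0] = 2
x[1] = 2
x[2] = -3
x[3] = -1

x = [2, 2, -3, -1]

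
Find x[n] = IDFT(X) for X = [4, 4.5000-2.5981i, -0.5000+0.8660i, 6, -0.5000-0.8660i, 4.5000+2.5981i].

x[n] = (1/6) Σ(k=0 to 5) X[k] · e^(2πikn/6)

Computing each x[n]:
x[0] = 3
x[1] = 1
x[2] = 2
x[3] = -2
x[4] = 0
x[5] = 0

x = [3, 1, 2, -2, 0, 0]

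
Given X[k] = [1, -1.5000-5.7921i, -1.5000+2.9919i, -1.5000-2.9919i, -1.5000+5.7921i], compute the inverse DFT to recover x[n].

x[n] = (1/5) Σ(k=0 to 4) X[k] · e^(2πikn/5)

Computing each x[n]:
x[0] = -1
x[1] = 2
x[2] = 3
x[3] = -2
x[4] = -1

x = [-1, 2, 3, -2, -1]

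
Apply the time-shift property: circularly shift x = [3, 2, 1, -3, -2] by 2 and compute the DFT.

Time shift by 2: X_shifted[k] = ω_5^(2k) · X[k]
Shifted x = [-3, -2, 3, 2, 1]

DFT(x[n-2]) = [1, -7.3541+2.2654i, -0.6459+2.7144i, -0.6459-2.7144i, -7.3541-2.2654i]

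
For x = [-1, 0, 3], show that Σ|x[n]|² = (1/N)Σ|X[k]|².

Time domain:
Σ|x[n]|² = |-1|² + |0|² + |3|² = 10.0000

Frequency domain:
(1/3)Σ|X[k]|² = (1/3)(|2|² + |-2.5000+2.5981i|² + |-2.5000-2.5981i|²) = (1/3)·30.0000 = 10.0000

Both sides agree, confirming Parseval's theorem.

Σ|x[n]|² = (1/N)Σ|X[k]|² = 10.0000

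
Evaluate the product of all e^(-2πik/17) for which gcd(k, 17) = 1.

The primitive 17th roots of unity are ω_17^k for k coprime to 17: k ∈ {1, 2, 3, 4, 5, 6, 7, 8, 9, 10, 11, 12, 13, 14, 15, 16}
Their product equals the constant term of the cyclotomic polynomial Φ_17(x) up to sign.
For n ≥ 3, the product of all primitive nth roots of unity is 1. (For n=1 it is 1; for n=2 it is -1.)

1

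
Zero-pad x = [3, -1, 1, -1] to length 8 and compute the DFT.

Original 4-point DFT: [2, 2, 6, 2]
Zero-padded 8-point DFT provides frequency interpolation.

DFT_8([x, 0, ...]) = [2, 3.0000+0.4142i, 2, 3.0000+2.4142i, 6, 3.0000-2.4142i, 2, 3.0000-0.4142i]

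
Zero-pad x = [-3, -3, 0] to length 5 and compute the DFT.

Original 3-point DFT: [-6, -1.5000+2.5981i, -1.5000-2.5981i]
Zero-padded 5-point DFT provides frequency interpolation.

DFT_5([x, 0, ...]) = [-6, -3.9271+2.8532i, -0.5729+1.7634i, -0.5729-1.7634i, -3.9271-2.8532i]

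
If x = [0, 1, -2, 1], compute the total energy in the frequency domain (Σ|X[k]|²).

Parseval: Σ|x[n]|² = (1/N)Σ|X[k]|², so Σ|X[k]|² = N·Σ|x[n]|² = 4·6.0000

Σ|X[k]|² = N·Σ|x[n]|² = 4·6.0000 = 24.0000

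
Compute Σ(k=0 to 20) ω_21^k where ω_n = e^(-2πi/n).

Sum of all nth roots of unity equals 0 for n > 1 (geometric series with r ≠ 1).

0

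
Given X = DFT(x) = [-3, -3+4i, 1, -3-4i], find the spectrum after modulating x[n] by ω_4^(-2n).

Modulation property: DFT(ω_4^(-2n)·x[n]) = X[(k-2) mod 4], so circularly shift X by 2 positions.

X[k-2] = [1, -3-4i, -3, -3+4i]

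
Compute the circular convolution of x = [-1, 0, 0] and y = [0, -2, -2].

(x ⊛ y)[n] = Σ(m=0 to 2) x[m] · y[(n-m) mod 3]

Computing each output sample:
(x ⊛ y)[0] = 0
(x ⊛ y)[1] = 2
(x ⊛ y)[2] = 2

x ⊛ y = [0, 2, 2]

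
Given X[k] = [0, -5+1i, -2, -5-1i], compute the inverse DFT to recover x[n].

x[n] = (1/4) Σ(k=0 to 3) X[k] · e^(2πikn/4)

Computing each x[n]:
x[0] = -3
x[1] = 0
x[2] = 2
x[3] = 1

x = [-3, 0, 2, 1]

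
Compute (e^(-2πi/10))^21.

Since ω_10^10 = 1, powers reduce modulo 10.
21 mod 10 = 1
So ω_10^21 = ω_10^1 = e^(-2πi·1/10)

ω_10^21 = ω_10^1 = 0.8090-0.5878i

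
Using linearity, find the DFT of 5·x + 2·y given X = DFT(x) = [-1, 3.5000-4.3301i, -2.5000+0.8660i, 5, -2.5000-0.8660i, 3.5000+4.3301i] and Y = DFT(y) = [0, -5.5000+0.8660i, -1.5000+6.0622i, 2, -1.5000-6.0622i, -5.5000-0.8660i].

By linearity: DFT(5x + 2y) = 5·DFT(x) + 2·DFT(y)
= 5·[-1, 3.5000-4.3301i, -2.5000+0.8660i, 5, -2.5000-0.8660i, 3.5000+4.3301i] + 2·[0, -5.5000+0.8660i, -1.5000+6.0622i, 2, -1.5000-6.0622i, -5.5000-0.8660i]

Computing element-wise:
Z[0] = 5·(-1) + 2·(0) = -5
Z[1] = 5·(3.5000-4.3301i) + 2·(-5.5000+0.8660i) = 6.5000-19.9185i
Z[2] = 5·(-2.5000+0.8660i) + 2·(-1.5000+6.0622i) = -15.5000+16.4544i
Z[3] = 5·(5) + 2·(2) = 29
Z[4] = 5·(-2.5000-0.8660i) + 2·(-1.5000-6.0622i) = -15.5000-16.4544i
Z[5] = 5·(3.5000+4.3301i) + 2·(-5.5000-0.8660i) = 6.5000+19.9185i

DFT(5x + 2y) = 5·X + 2·Y = [-5, 6.5000-19.9185i, -15.5000+16.4544i, 29, -15.5000-16.4544i, 6.5000+19.9185i]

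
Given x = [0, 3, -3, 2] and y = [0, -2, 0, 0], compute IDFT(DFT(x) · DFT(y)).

(x ⊛ y)[n] = Σ(m=0 to 3) x[m] · y[(n-m) mod 4]

Computing each output sample:
(x ⊛ y)[0] = -4
(x ⊛ y)[1] = 0
(x ⊛ y)[2] = -6
(x ⊛ y)[3] = 6

x ⊛ y = [-4, 0, -6, 6]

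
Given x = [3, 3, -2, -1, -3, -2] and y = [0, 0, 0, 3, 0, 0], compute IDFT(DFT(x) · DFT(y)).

(x ⊛ y)[n] = Σ(m=0 to 5) x[m] · y[(n-m) mod 6]

Computing each output sample:
(x ⊛ y)[0] = -3
(x ⊛ y)[1] = -9
(x ⊛ y)[2] = -6
(x ⊛ y)[3] = 9
(x ⊛ y)[4] = 9
(x ⊛ y)[5] = -6

x ⊛ y = [-3, -9, -6, 9, 9, -6]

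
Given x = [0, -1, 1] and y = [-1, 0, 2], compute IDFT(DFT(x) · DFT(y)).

(x ⊛ y)[n] = Σ(m=0 to 2) x[m] · y[(n-m) mod 3]

Computing each output sample:
(x ⊛ y)[0] = -2
(x ⊛ y)[1] = 3
(x ⊛ y)[2] = -1

x ⊛ y = [-2, 3, -1]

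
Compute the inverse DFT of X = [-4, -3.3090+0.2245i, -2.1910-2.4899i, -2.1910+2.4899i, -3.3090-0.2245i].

x[n] = (1/5) Σ(k=0 to 4) X[k] · e^(2πikn/5)

Computing each x[n]:
x[0] = -3
x[1] = 0
x[2] = -1
x[3] = 1
x[4] = -1

x = [-3, 0, -1, 1, -1]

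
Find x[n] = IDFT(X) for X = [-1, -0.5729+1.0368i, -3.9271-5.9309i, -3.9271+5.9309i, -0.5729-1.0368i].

x[n] = (1/5) Σ(k=0 to 4) X[k] · e^(2πikn/5)

Computing each x[n]:
x[0] = -2
x[1] = 2
x[2] = -3
x[3] = 2
x[4] = 0

x = [-2, 2, -3, 2, 0]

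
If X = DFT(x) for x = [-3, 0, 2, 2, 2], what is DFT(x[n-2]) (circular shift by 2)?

Time shift by 2: X_shifted[k] = ω_5^(2k) · X[k]
Shifted x = [2, 2, -3, 0, 2]

DFT(x[n-2]) = [3, 5.6631+1.7634i, -2.1631-2.8532i, -2.1631+2.8532i, 5.6631-1.7634i]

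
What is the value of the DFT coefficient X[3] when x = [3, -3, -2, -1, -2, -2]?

X[3] = Σ(n=0 to 5) x[n] · ω_6^(3n) where ω_6 = e^(-2πi/6)
= (3)·ω_6^0 + (-3)·ω_6^3 + (-2)·ω_6^6 + (-1)·ω_6^9 + (-2)·ω_6^12 + (-2)·ω_6^15

X[3] = 5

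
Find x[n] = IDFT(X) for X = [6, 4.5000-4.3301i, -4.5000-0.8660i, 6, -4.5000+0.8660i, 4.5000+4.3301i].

x[n] = (1/6) Σ(k=0 to 5) X[k] · e^(2πikn/6)

Computing each x[n]:
x[0] = 2
x[1] = 3
x[2] = 3
x[3] = -3
x[4] = 1
x[5] = 0

x = [2, 3, 3, -3, 1, 0]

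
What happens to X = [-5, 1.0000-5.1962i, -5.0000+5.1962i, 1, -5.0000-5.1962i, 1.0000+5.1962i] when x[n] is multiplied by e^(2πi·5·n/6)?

Modulation property: DFT(ω_6^(-5n)·x[n]) = X[(k-5) mod 6], so circularly shift X by 5 positions.

X[k-5] = [1.0000-5.1962i, -5.0000+5.1962i, 1, -5.0000-5.1962i, 1.0000+5.1962i, -5]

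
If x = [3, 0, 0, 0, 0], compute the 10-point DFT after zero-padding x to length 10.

Original 5-point DFT: [3, 3, 3, 3, 3]
Zero-padded 10-point DFT provides frequency interpolation.

DFT_10([x, 0, ...]) = [3, 3, 3, 3, 3, 3, 3, 3, 3, 3]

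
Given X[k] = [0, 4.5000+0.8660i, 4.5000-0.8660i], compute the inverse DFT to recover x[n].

x[n] = (1/3) Σ(k=0 to 2) X[k] · e^(2πikn/3)

Computing each x[n]:
x[0] = 3
x[1] = -2
x[2] = -1

x = [3, -2, -1]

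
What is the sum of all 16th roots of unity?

Sum of all nth roots of unity equals 0 for n > 1 (geometric series with r ≠ 1).

0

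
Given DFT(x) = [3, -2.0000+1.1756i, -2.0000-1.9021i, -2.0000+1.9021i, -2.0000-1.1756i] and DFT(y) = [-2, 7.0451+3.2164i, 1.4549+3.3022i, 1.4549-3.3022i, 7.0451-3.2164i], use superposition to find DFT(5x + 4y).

By linearity: DFT(5x + 4y) = 5·DFT(x) + 4·DFT(y)
= 5·[3, -2.0000+1.1756i, -2.0000-1.9021i, -2.0000+1.9021i, -2.0000-1.1756i] + 4·[-2, 7.0451+3.2164i, 1.4549+3.3022i, 1.4549-3.3022i, 7.0451-3.2164i]

Computing element-wise:
Z[0] = 5·(3) + 4·(-2) = 7
Z[1] = 5·(-2.0000+1.1756i) + 4·(7.0451+3.2164i) = 18.1804+18.7436i
Z[2] = 5·(-2.0000-1.9021i) + 4·(1.4549+3.3022i) = -4.1804+3.6983i
Z[3] = 5·(-2.0000+1.9021i) + 4·(1.4549-3.3022i) = -4.1804-3.6983i
Z[4] = 5·(-2.0000-1.1756i) + 4·(7.0451-3.2164i) = 18.1804-18.7436i

DFT(5x + 4y) = 5·X + 4·Y = [7, 18.1804+18.7436i, -4.1804+3.6983i, -4.1804-3.6983i, 18.1804-18.7436i]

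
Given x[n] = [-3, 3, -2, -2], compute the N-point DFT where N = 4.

X[k] = Σ(n=0 to 3) x[n] · ω_4^(nk)
where ω_4 = e^(-2πi/4)

Computing each X[k]:
X[0] = -4
X[1] = -1-5i
X[2] = -6
X[3] = -1+5i

X = [-4, -1-5i, -6, -1+5i]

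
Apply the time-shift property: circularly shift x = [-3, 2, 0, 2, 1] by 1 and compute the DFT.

Time shift by 1: X_shifted[k] = ω_5^(1k) · X[k]
Shifted x = [1, -3, 2, 0, 2]

DFT(x[n-1]) = [2, -0.9271+3.5797i, 2.4271+4.8410i, 2.4271-4.8410i, -0.9271-3.5797i]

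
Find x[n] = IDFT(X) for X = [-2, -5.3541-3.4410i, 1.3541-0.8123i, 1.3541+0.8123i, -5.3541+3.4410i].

x[n] = (1/5) Σ(k=0 to 4) X[k] · e^(2πikn/5)

Computing each x[n]:
x[0] = -2
x[1] = 0
x[2] = 2
x[3] = 1
x[4] = -3

x = [-2, 0, 2, 1, -3]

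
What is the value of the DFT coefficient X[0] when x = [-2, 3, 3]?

X[0] = Σ(n=0 to 2) x[n] · ω_3^0 = Σ x[n]
= (-2) + (3) + (3)

X[0] = 4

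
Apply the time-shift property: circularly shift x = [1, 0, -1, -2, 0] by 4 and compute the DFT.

Time shift by 4: X_shifted[k] = ω_5^(4k) · X[k]
Shifted x = [0, -1, -2, 0, 1]

DFT(x[n-4]) = [-2, 1.6180+3.0777i, -0.6180-0.7265i, -0.6180+0.7265i, 1.6180-3.0777i]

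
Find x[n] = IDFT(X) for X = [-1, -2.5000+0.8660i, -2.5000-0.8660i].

x[n] = (1/3) Σ(k=0 to 2) X[k] · e^(2πikn/3)

Computing each x[n]:
x[0] = -2
x[1] = 0
x[2] = 1

x = [-2, 0, 1]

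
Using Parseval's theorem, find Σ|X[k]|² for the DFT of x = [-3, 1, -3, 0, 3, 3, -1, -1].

Parseval: Σ|x[n]|² = (1/N)Σ|X[k]|², so Σ|X[k]|² = N·Σ|x[n]|² = 8·39.0000

Σ|X[k]|² = N·Σ|x[n]|² = 8·39.0000 = 312.0000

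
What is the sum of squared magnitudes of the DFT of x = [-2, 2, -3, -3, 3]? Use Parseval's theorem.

Parseval: Σ|x[n]|² = (1/N)Σ|X[k]|², so Σ|X[k]|² = N·Σ|x[n]|² = 5·35.0000

Σ|X[k]|² = N·Σ|x[n]|² = 5·35.0000 = 175.0000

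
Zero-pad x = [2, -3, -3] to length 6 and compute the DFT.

Original 3-point DFT: [-4, 5, 5]
Zero-padded 6-point DFT provides frequency interpolation.

DFT_6([x, 0, ...]) = [-4, 2.0000+5.1962i, 5, 2, 5, 2.0000-5.1962i]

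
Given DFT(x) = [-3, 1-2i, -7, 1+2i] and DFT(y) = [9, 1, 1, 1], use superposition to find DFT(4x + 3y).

By linearity: DFT(4x + 3y) = 4·DFT(x) + 3·DFT(y)
= 4·[-3, 1-2i, -7, 1+2i] + 3·[9, 1, 1, 1]

Computing element-wise:
Z[0] = 4·(-3) + 3·(9) = 15
Z[1] = 4·(1-2i) + 3·(1) = 7-8i
Z[2] = 4·(-7) + 3·(1) = -25
Z[3] = 4·(1+2i) + 3·(1) = 7+8i

DFT(4x + 3y) = 4·X + 3·Y = [15, 7-8i, -25, 7+8i]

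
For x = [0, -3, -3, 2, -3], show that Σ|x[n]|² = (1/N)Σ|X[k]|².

Time domain:
Σ|x[n]|² = |0|² + |-3|² + |-3|² + |2|² + |-3|² = 31.0000

Frequency domain:
(1/5)Σ|X[k]|² = (1/5)(|-7|² + |-1.0451+2.9389i|² + |4.5451-4.7553i|² + |4.5451+4.7553i|² + |-1.0451-2.9389i|²) = (1/5)·155.0000 = 31.0000

Both sides agree, confirming Parseval's theorem.

Σ|x[n]|² = (1/N)Σ|X[k]|² = 31.0000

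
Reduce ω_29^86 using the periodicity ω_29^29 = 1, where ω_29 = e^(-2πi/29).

Since ω_29^29 = 1, powers reduce modulo 29.
86 mod 29 = 28
So ω_29^86 = ω_29^28 = e^(-2πi·28/29)

ω_29^86 = ω_29^28 = 0.9766+0.2150i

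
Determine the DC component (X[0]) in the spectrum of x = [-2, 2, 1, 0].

X[0] = Σ(n=0 to 3) x[n] · ω_4^0 = Σ x[n]
= (-2) + (2) + (1) + (0)

X[0] = 1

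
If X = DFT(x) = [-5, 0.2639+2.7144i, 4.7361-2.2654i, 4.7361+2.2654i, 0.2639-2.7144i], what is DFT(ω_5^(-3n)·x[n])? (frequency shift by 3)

Modulation property: DFT(ω_5^(-3n)·x[n]) = X[(k-3) mod 5], so circularly shift X by 3 positions.

X[k-3] = [4.7361-2.2654i, 4.7361+2.2654i, 0.2639-2.7144i, -5, 0.2639+2.7144i]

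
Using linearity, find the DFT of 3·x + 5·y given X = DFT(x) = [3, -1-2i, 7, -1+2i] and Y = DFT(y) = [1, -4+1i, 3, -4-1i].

By linearity: DFT(3x + 5y) = 3·DFT(x) + 5·DFT(y)
= 3·[3, -1-2i, 7, -1+2i] + 5·[1, -4+1i, 3, -4-1i]

Computing element-wise:
Z[0] = 3·(3) + 5·(1) = 14
Z[1] = 3·(-1-2i) + 5·(-4+1i) = -23-1i
Z[2] = 3·(7) + 5·(3) = 36
Z[3] = 3·(-1+2i) + 5·(-4-1i) = -23+1i

DFT(3x + 5y) = 3·X + 5·Y = [14, -23-1i, 36, -23+1i]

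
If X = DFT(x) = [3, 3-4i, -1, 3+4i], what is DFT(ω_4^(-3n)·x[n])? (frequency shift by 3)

Modulation property: DFT(ω_4^(-3n)·x[n]) = X[(k-3) mod 4], so circularly shift X by 3 positions.

X[k-3] = [3-4i, -1, 3+4i, 3]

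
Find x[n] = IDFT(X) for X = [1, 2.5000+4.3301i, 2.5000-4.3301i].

x[n] = (1/3) Σ(k=0 to 2) X[k] · e^(2πikn/3)

Computing each x[n]:
x[0] = 2
x[1] = -3
x[2] = 2

x = [2, -3, 2]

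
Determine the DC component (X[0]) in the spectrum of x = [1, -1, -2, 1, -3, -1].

X[0] = Σ(n=0 to 5) x[n] · ω_6^0 = Σ x[n]
= (1) + (-1) + (-2) + (1) + (-3) + (-1)

X[0] = -5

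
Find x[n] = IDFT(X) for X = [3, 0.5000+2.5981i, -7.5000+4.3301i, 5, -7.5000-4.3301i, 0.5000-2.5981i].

x[n] = (1/6) Σ(k=0 to 5) X[k] · e^(2πikn/6)

Computing each x[n]:
x[0] = -1
x[1] = -1
x[2] = 3
x[3] = -3
x[4] = 2
x[5] = 3

x = [-1, -1, 3, -3, 2, 3]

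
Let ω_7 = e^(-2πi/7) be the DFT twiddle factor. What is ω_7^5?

ω_7^5 = e^(-2πi·5/7)
= cos(-2π·5/7) + i·sin(-2π·5/7)
= cos(-10π/7) + i·sin(-10π/7)

ω_7^5 = cos(-10π/7) + i·sin(-10π/7) = -0.2225+0.9749i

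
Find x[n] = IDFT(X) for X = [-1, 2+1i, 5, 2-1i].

x[n] = (1/4) Σ(k=0 to 3) X[k] · e^(2πikn/4)

Computing each x[n]:
x[0] = 2
x[1] = -2
x[2] = 0
x[3] = -1

x = [2, -2, 0, -1]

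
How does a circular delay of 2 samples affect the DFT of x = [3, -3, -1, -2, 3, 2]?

Time shift by 2: X_shifted[k] = ω_6^(2k) · X[k]
Shifted x = [3, 2, 3, -3, -1, -2]

DFT(x[n-2]) = [2, 5.0000-6.9282i, -1, 8, -1, 5.0000+6.9282i]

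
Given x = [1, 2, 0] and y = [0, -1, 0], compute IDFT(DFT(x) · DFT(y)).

(x ⊛ y)[n] = Σ(m=0 to 2) x[m] · y[(n-m) mod 3]

Computing each output sample:
(x ⊛ y)[0] = 0
(x ⊛ y)[1] = -1
(x ⊛ y)[2] = -2

x ⊛ y = [0, -1, -2]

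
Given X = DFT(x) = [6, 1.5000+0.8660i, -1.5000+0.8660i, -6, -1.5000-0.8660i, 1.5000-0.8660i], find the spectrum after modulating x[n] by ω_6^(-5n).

Modulation property: DFT(ω_6^(-5n)·x[n]) = X[(k-5) mod 6], so circularly shift X by 5 positions.

X[k-5] = [1.5000+0.8660i, -1.5000+0.8660i, -6, -1.5000-0.8660i, 1.5000-0.8660i, 6]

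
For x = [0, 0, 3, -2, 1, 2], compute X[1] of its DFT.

X[1] = Σ(n=0 to 5) x[n] · ω_6^(1n) where ω_6 = e^(-2πi/6)
= (0)·ω_6^0 + (0)·ω_6^1 + (3)·ω_6^2 + (-2)·ω_6^3 + (1)·ω_6^4 + (2)·ω_6^5

X[1] = 1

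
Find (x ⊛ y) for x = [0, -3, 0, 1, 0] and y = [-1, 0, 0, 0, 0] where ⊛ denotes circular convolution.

(x ⊛ y)[n] = Σ(m=0 to 4) x[m] · y[(n-m) mod 5]

Computing each output sample:
(x ⊛ y)[0] = 0
(x ⊛ y)[1] = 3
(x ⊛ y)[2] = 0
(x ⊛ y)[3] = -1
(x ⊛ y)[4] = 0

x ⊛ y = [0, 3, 0, -1, 0]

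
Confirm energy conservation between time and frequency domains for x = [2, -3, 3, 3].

Time domain:
Σ|x[n]|² = |2|² + |-3|² + |3|² + |3|² = 31.0000

Frequency domain:
(1/4)Σ|X[k]|² = (1/4)(|5|² + |-1+6i|² + |5|² + |-1-6i|²) = (1/4)·124.0000 = 31.0000

Both sides agree, confirming Parseval's theorem.

Σ|x[n]|² = (1/N)Σ|X[k]|² = 31.0000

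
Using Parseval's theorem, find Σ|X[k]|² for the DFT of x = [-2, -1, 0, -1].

Parseval: Σ|x[n]|² = (1/N)Σ|X[k]|², so Σ|X[k]|² = N·Σ|x[n]|² = 4·6.0000

Σ|X[k]|² = N·Σ|x[n]|² = 4·6.0000 = 24.0000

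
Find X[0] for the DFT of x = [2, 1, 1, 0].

X[0] = Σ(n=0 to 3) x[n] · ω_4^0 = Σ x[n]
= (2) + (1) + (1) + (0)

X[0] = 4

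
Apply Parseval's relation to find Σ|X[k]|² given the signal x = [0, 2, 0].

Parseval: Σ|x[n]|² = (1/N)Σ|X[k]|², so Σ|X[k]|² = N·Σ|x[n]|² = 3·4.0000

Σ|X[k]|² = N·Σ|x[n]|² = 3·4.0000 = 12.0000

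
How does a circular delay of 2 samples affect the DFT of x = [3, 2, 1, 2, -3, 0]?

Time shift by 2: X_shifted[k] = ω_6^(2k) · X[k]
Shifted x = [-3, 0, 3, 2, 1, 2]

DFT(x[n-2]) = [5, -6, -4.0000+3.4641i, -3, -4.0000-3.4641i, -6]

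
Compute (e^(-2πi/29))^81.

Since ω_29^29 = 1, powers reduce modulo 29.
81 mod 29 = 23
So ω_29^81 = ω_29^23 = e^(-2πi·23/29)

ω_29^81 = ω_29^23 = 0.2675+0.9635i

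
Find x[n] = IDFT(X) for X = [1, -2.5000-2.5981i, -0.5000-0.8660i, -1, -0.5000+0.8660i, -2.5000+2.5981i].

x[n] = (1/6) Σ(k=0 to 5) X[k] · e^(2πikn/6)

Computing each x[n]:
x[0] = -1
x[1] = 1
x[2] = 1
x[3] = 1
x[4] = 0
x[5] = -1

x = [-1, 1, 1, 1, 0, -1]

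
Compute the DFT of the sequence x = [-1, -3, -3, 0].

X[k] = Σ(n=0 to 3) x[n] · ω_4^(nk)
where ω_4 = e^(-2πi/4)

Computing each X[k]:
X[0] = -7
X[1] = 2+3i
X[2] = -1
X[3] = 2-3i

X = [-7, 2+3i, -1, 2-3i]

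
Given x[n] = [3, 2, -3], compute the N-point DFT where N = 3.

X[k] = Σ(n=0 to 2) x[n] · ω_3^(nk)
where ω_3 = e^(-2πi/3)

Computing each X[k]:
X[0] = 2
X[1] = 3.5000-4.3301i
X[2] = 3.5000+4.3301i

X = [2, 3.5000-4.3301i, 3.5000+4.3301i]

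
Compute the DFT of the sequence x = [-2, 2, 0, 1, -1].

X[k] = Σ(n=0 to 4) x[n] · ω_5^(nk)
where ω_5 = e^(-2πi/5)

Computing each X[k]:
X[0] = 0
X[1] = -2.5000-2.2654i
X[2] = -2.5000-2.7144i
X[3] = -2.5000+2.7144i
X[4] = -2.5000+2.2654i

X = [0, -2.5000-2.2654i, -2.5000-2.7144i, -2.5000+2.7144i, -2.5000+2.2654i]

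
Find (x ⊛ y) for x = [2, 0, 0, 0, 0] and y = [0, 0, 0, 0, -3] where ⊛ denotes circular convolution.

(x ⊛ y)[n] = Σ(m=0 to 4) x[m] · y[(n-m) mod 5]

Computing each output sample:
(x ⊛ y)[0] = 0
(x ⊛ y)[1] = 0
(x ⊛ y)[2] = 0
(x ⊛ y)[3] = 0
(x ⊛ y)[4] = -6

x ⊛ y = [0, 0, 0, 0, -6]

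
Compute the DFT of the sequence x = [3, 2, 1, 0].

X[k] = Σ(n=0 to 3) x[n] · ω_4^(nk)
where ω_4 = e^(-2πi/4)

Computing each X[k]:
X[0] = 6
X[1] = 2-2i
X[2] = 2
X[3] = 2+2i

X = [6, 2-2i, 2, 2+2i]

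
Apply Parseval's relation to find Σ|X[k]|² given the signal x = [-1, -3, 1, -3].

Parseval: Σ|x[n]|² = (1/N)Σ|X[k]|², so Σ|X[k]|² = N·Σ|x[n]|² = 4·20.0000

Σ|X[k]|² = N·Σ|x[n]|² = 4·20.0000 = 80.0000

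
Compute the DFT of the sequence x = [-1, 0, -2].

X[k] = Σ(n=0 to 2) x[n] · ω_3^(nk)
where ω_3 = e^(-2πi/3)

Computing each X[k]:
X[0] = -3
X[1] = -1.7321i
X[2] = 1.7321i

X = [-3, -1.7321i, 1.7321i]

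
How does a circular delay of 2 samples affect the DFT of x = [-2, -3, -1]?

Time shift by 2: X_shifted[k] = ω_3^(2k) · X[k]
Shifted x = [-3, -1, -2]

DFT(x[n-2]) = [-6, -1.5000-0.8660i, -1.5000+0.8660i]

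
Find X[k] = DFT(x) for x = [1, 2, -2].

X[k] = Σ(n=0 to 2) x[n] · ω_3^(nk)
where ω_3 = e^(-2πi/3)

Computing each X[k]:
X[0] = 1
X[1] = 1.0000-3.4641i
X[2] = 1.0000+3.4641i

X = [1, 1.0000-3.4641i, 1.0000+3.4641i]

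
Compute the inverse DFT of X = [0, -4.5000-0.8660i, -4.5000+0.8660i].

x[n] = (1/3) Σ(k=0 to 2) X[k] · e^(2πikn/3)

Computing each x[n]:
x[0] = -3
x[1] = 2
x[2] = 1

x = [-3, 2, 1]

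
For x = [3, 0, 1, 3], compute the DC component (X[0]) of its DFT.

X[0] = Σ(n=0 to 3) x[n] · ω_4^0 = Σ x[n]
= (3) + (0) + (1) + (3)

X[0] = 7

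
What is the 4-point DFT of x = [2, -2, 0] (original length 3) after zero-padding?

Original 3-point DFT: [0, 3.0000+1.7321i, 3.0000-1.7321i]
Zero-padded 4-point DFT provides frequency interpolation.

DFT_4([x, 0, ...]) = [0, 2+2i, 4, 2-2i]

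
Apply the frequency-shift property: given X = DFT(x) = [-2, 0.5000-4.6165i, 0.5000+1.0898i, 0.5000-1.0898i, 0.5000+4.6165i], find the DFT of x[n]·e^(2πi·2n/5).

Modulation property: DFT(ω_5^(-2n)·x[n]) = X[(k-2) mod 5], so circularly shift X by 2 positions.

X[k-2] = [0.5000-1.0898i, 0.5000+4.6165i, -2, 0.5000-4.6165i, 0.5000+1.0898i]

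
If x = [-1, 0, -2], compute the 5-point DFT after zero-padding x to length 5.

Original 3-point DFT: [-3, -1.7321i, 1.7321i]
Zero-padded 5-point DFT provides frequency interpolation.

DFT_5([x, 0, ...]) = [-3, 0.6180+1.1756i, -1.6180-1.9021i, -1.6180+1.9021i, 0.6180-1.1756i]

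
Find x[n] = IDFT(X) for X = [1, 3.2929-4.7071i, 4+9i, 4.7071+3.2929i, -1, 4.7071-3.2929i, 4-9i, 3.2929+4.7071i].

x[n] = (1/8) Σ(k=0 to 7) X[k] · e^(2πikn/8)

Computing each x[n]:
x[0] = 3
x[1] = -2
x[2] = 1
x[3] = 3
x[4] = -1
x[5] = -2
x[6] = -3
x[7] = 2

x = [3, -2, 1, 3, -1, -2, -3, 2]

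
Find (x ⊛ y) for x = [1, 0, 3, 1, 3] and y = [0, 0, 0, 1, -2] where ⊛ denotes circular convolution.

(x ⊛ y)[n] = Σ(m=0 to 4) x[m] · y[(n-m) mod 5]

Computing each output sample:
(x ⊛ y)[0] = 3
(x ⊛ y)[1] = -5
(x ⊛ y)[2] = 1
(x ⊛ y)[3] = -5
(x ⊛ y)[4] = -2

x ⊛ y = [3, -5, 1, -5, -2]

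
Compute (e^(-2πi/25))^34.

Since ω_25^25 = 1, powers reduce modulo 25.
34 mod 25 = 9
So ω_25^34 = ω_25^9 = e^(-2πi·9/25)

ω_25^34 = ω_25^9 = -0.6374-0.7705i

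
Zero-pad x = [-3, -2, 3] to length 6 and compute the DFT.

Original 3-point DFT: [-2, -3.5000+4.3301i, -3.5000-4.3301i]
Zero-padded 6-point DFT provides frequency interpolation.

DFT_6([x, 0, ...]) = [-2, -5.5000-0.8660i, -3.5000+4.3301i, 2, -3.5000-4.3301i, -5.5000+0.8660i]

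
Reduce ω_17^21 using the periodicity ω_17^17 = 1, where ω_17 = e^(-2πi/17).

Since ω_17^17 = 1, powers reduce modulo 17.
21 mod 17 = 4
So ω_17^21 = ω_17^4 = e^(-2πi·4/17)

ω_17^21 = ω_17^4 = 0.0923-0.9957i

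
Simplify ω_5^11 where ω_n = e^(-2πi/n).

Since ω_5^5 = 1, powers reduce modulo 5.
11 mod 5 = 1
So ω_5^11 = ω_5^1 = e^(-2πi·1/5)

ω_5^11 = ω_5^1 = 0.3090-0.9511i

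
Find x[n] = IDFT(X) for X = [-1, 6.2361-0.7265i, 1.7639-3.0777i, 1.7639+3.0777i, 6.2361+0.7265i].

x[n] = (1/5) Σ(k=0 to 4) X[k] · e^(2πikn/5)

Computing each x[n]:
x[0] = 3
x[1] = 1
x[2] = -3
x[3] = -1
x[4] = -1

x = [3, 1, -3, -1, -1]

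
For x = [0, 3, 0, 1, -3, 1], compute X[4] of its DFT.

X[4] = Σ(n=0 to 5) x[n] · ω_6^(4n) where ω_6 = e^(-2πi/6)
= (0)·ω_6^0 + (3)·ω_6^4 + (0)·ω_6^8 + (1)·ω_6^12 + (-3)·ω_6^16 + (1)·ω_6^20

X[4] = 0.5000-0.8660i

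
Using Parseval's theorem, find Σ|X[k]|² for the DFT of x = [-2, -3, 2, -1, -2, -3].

Parseval: Σ|x[n]|² = (1/N)Σ|X[k]|², so Σ|X[k]|² = N·Σ|x[n]|² = 6·31.0000

Σ|X[k]|² = N·Σ|x[n]|² = 6·31.0000 = 186.0000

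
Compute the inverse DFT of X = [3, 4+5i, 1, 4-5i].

x[n] = (1/4) Σ(k=0 to 3) X[k] · e^(2πikn/4)

Computing each x[n]:
x[0] = 3
x[1] = -2
x[2] = -1
x[3] = 3

x = [3, -2, -1, 3]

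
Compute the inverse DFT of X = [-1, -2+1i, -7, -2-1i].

x[n] = (1/4) Σ(k=0 to 3) X[k] · e^(2πikn/4)

Computing each x[n]:
x[0] = -3
x[1] = 1
x[2] = -1
x[3] = 2

x = [-3, 1, -1, 2]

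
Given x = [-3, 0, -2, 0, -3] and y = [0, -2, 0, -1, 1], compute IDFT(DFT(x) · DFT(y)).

(x ⊛ y)[n] = Σ(m=0 to 4) x[m] · y[(n-m) mod 5]

Computing each output sample:
(x ⊛ y)[0] = 8
(x ⊛ y)[1] = 4
(x ⊛ y)[2] = 3
(x ⊛ y)[3] = 4
(x ⊛ y)[4] = -3

x ⊛ y = [8, 4, 3, 4, -3]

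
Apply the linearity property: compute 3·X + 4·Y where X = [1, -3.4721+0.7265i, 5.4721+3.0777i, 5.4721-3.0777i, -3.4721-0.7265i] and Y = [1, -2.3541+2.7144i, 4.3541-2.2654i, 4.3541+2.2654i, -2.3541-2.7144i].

By linearity: DFT(3x + 4y) = 3·DFT(x) + 4·DFT(y)
= 3·[1, -3.4721+0.7265i, 5.4721+3.0777i, 5.4721-3.0777i, -3.4721-0.7265i] + 4·[1, -2.3541+2.7144i, 4.3541-2.2654i, 4.3541+2.2654i, -2.3541-2.7144i]

Computing element-wise:
Z[0] = 3·(1) + 4·(1) = 7
Z[1] = 3·(-3.4721+0.7265i) + 4·(-2.3541+2.7144i) = -19.8327+13.0371i
Z[2] = 3·(5.4721+3.0777i) + 4·(4.3541-2.2654i) = 33.8327+0.1715i
Z[3] = 3·(5.4721-3.0777i) + 4·(4.3541+2.2654i) = 33.8327-0.1715i
Z[4] = 3·(-3.4721-0.7265i) + 4·(-2.3541-2.7144i) = -19.8327-13.0371i

DFT(3x + 4y) = 3·X + 4·Y = [7, -19.8327+13.0371i, 33.8327+0.1715i, 33.8327-0.1715i, -19.8327-13.0371i]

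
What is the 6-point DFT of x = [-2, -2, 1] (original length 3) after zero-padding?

Original 3-point DFT: [-3, -1.5000+2.5981i, -1.5000-2.5981i]
Zero-padded 6-point DFT provides frequency interpolation.

DFT_6([x, 0, ...]) = [-3, -3.5000+0.8660i, -1.5000+2.5981i, 1, -1.5000-2.5981i, -3.5000-0.8660i]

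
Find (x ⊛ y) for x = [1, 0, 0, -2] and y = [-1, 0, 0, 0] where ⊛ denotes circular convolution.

(x ⊛ y)[n] = Σ(m=0 to 3) x[m] · y[(n-m) mod 4]

Computing each output sample:
(x ⊛ y)[0] = -1
(x ⊛ y)[1] = 0
(x ⊛ y)[2] = 0
(x ⊛ y)[3] = 2

x ⊛ y = [-1, 0, 0, 2]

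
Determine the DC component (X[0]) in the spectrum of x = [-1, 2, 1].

X[0] = Σ(n=0 to 2) x[n] · ω_3^0 = Σ x[n]
= (-1) + (2) + (1)

X[0] = 2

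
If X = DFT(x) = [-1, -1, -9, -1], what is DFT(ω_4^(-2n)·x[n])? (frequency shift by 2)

Modulation property: DFT(ω_4^(-2n)·x[n]) = X[(k-2) mod 4], so circularly shift X by 2 positions.

X[k-2] = [-9, -1, -1, -1]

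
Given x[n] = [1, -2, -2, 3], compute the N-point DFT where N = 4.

X[k] = Σ(n=0 to 3) x[n] · ω_4^(nk)
where ω_4 = e^(-2πi/4)

Computing each X[k]:
X[0] = 0
X[1] = 3+5i
X[2] = -2
X[3] = 3-5i

X = [0, 3+5i, -2, 3-5i]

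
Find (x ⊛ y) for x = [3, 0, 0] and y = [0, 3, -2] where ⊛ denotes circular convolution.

(x ⊛ y)[n] = Σ(m=0 to 2) x[m] · y[(n-m) mod 3]

Computing each output sample:
(x ⊛ y)[0] = 0
(x ⊛ y)[1] = 9
(x ⊛ y)[2] = -6

x ⊛ y = [0, 9, -6]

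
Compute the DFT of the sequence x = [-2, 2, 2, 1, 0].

X[k] = Σ(n=0 to 4) x[n] · ω_5^(nk)
where ω_5 = e^(-2πi/5)

Computing each X[k]:
X[0] = 3
X[1] = -3.8090-2.4899i
X[2] = -2.6910-0.2245i
X[3] = -2.6910+0.2245i
X[4] = -3.8090+2.4899i

X = [3, -3.8090-2.4899i, -2.6910-0.2245i, -2.6910+0.2245i, -3.8090+2.4899i]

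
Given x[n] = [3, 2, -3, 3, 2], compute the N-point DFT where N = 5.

X[k] = Σ(n=0 to 4) x[n] · ω_5^(nk)
where ω_5 = e^(-2πi/5)

Computing each X[k]:
X[0] = 7
X[1] = 4.2361+3.5267i
X[2] = -0.2361-5.7063i
X[3] = -0.2361+5.7063i
X[4] = 4.2361-3.5267i

X = [7, 4.2361+3.5267i, -0.2361-5.7063i, -0.2361+5.7063i, 4.2361-3.5267i]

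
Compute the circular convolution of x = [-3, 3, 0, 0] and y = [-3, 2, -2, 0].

(x ⊛ y)[n] = Σ(m=0 to 3) x[m] · y[(n-m) mod 4]

Computing each output sample:
(x ⊛ y)[0] = 9
(x ⊛ y)[1] = -15
(x ⊛ y)[2] = 12
(x ⊛ y)[3] = -6

x ⊛ y = [9, -15, 12, -6]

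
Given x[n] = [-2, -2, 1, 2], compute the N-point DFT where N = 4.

X[k] = Σ(n=0 to 3) x[n] · ω_4^(nk)
where ω_4 = e^(-2πi/4)

Computing each X[k]:
X[0] = -1
X[1] = -3+4i
X[2] = -1
X[3] = -3-4i

X = [-1, -3+4i, -1, -3-4i]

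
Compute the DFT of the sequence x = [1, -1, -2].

X[k] = Σ(n=0 to 2) x[n] · ω_3^(nk)
where ω_3 = e^(-2πi/3)

Computing each X[k]:
X[0] = -2
X[1] = 2.5000-0.8660i
X[2] = 2.5000+0.8660i

X = [-2, 2.5000-0.8660i, 2.5000+0.8660i]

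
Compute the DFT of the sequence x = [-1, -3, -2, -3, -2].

X[k] = Σ(n=0 to 4) x[n] · ω_5^(nk)
where ω_5 = e^(-2πi/5)

Computing each X[k]:
X[0] = -11
X[1] = 1.5000+0.3633i
X[2] = 1.5000+1.5388i
X[3] = 1.5000-1.5388i
X[4] = 1.5000-0.3633i

X = [-11, 1.5000+0.3633i, 1.5000+1.5388i, 1.5000-1.5388i, 1.5000-0.3633i]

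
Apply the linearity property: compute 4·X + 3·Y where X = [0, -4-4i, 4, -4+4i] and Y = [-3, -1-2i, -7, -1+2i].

By linearity: DFT(4x + 3y) = 4·DFT(x) + 3·DFT(y)
= 4·[0, -4-4i, 4, -4+4i] + 3·[-3, -1-2i, -7, -1+2i]

Computing element-wise:
Z[0] = 4·(0) + 3·(-3) = -9
Z[1] = 4·(-4-4i) + 3·(-1-2i) = -19-22i
Z[2] = 4·(4) + 3·(-7) = -5
Z[3] = 4·(-4+4i) + 3·(-1+2i) = -19+22i

DFT(4x + 3y) = 4·X + 3·Y = [-9, -19-22i, -5, -19+22i]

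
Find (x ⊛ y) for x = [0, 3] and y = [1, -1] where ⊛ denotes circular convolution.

(x ⊛ y)[n] = Σ(m=0 to 1) x[m] · y[(n-m) mod 2]

Computing each output sample:
(x ⊛ y)[0] = -3
(x ⊛ y)[1] = 3

x ⊛ y = [-3, 3]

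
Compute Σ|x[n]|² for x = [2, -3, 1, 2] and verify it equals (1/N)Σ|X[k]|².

Time domain:
Σ|x[n]|² = |2|² + |-3|² + |1|² + |2|² = 18.0000

Frequency domain:
(1/4)Σ|X[k]|² = (1/4)(|2|² + |1+5i|² + |4|² + |1-5i|²) = (1/4)·72.0000 = 18.0000

Both sides agree, confirming Parseval's theorem.

Σ|x[n]|² = (1/N)Σ|X[k]|² = 18.0000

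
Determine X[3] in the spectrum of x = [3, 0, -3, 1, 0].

X[3] = Σ(n=0 to 4) x[n] · ω_5^(3n) where ω_5 = e^(-2πi/5)
= (3)·ω_5^0 + (0)·ω_5^3 + (-3)·ω_5^6 + (1)·ω_5^9 + (0)·ω_5^12

X[3] = 2.3820+3.8042i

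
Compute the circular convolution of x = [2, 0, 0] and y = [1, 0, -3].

(x ⊛ y)[n] = Σ(m=0 to 2) x[m] · y[(n-m) mod 3]

Computing each output sample:
(x ⊛ y)[0] = 2
(x ⊛ y)[1] = 0
(x ⊛ y)[2] = -6

x ⊛ y = [2, 0, -6]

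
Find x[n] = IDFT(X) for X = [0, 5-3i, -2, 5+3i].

x[n] = (1/4) Σ(k=0 to 3) X[k] · e^(2πikn/4)

Computing each x[n]:
x[0] = 2
x[1] = 2
x[2] = -3
x[3] = -1

x = [2, 2, -3, -1]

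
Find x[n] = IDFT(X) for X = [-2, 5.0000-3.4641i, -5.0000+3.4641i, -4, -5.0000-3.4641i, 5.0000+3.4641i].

x[n] = (1/6) Σ(k=0 to 5) X[k] · e^(2πikn/6)

Computing each x[n]:
x[0] = -1
x[1] = 2
x[2] = 1
x[3] = -3
x[4] = -3
x[5] = 2

x = [-1, 2, 1, -3, -3, 2]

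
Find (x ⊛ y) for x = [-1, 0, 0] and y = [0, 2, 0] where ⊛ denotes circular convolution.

(x ⊛ y)[n] = Σ(m=0 to 2) x[m] · y[(n-m) mod 3]

Computing each output sample:
(x ⊛ y)[0] = 0
(x ⊛ y)[1] = -2
(x ⊛ y)[2] = 0

x ⊛ y = [0, -2, 0]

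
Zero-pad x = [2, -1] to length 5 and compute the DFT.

Original 2-point DFT: [1, 3]
Zero-padded 5-point DFT provides frequency interpolation.

DFT_5([x, 0, ...]) = [1, 1.6910+0.9511i, 2.8090+0.5878i, 2.8090-0.5878i, 1.6910-0.9511i]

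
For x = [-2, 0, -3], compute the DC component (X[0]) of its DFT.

X[0] = Σ(n=0 to 2) x[n] · ω_3^0 = Σ x[n]
= (-2) + (0) + (-3)

X[0] = -5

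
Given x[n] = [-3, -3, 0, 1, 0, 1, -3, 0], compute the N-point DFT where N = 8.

X[k] = Σ(n=0 to 7) x[n] · ω_8^(nk)
where ω_8 = e^(-2πi/8)

Computing each X[k]:
X[0] = -7
X[1] = -6.5355-0.8787i
X[2] = 3i
X[3] = 0.5355+5.1213i
X[4] = -5
X[5] = 0.5355-5.1213i
X[6] = -3i
X[7] = -6.5355+0.8787i

X = [-7, -6.5355-0.8787i, 3i, 0.5355+5.1213i, -5, 0.5355-5.1213i, -3i, -6.5355+0.8787i]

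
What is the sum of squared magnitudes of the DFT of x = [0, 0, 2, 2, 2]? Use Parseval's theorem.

Parseval: Σ|x[n]|² = (1/N)Σ|X[k]|², so Σ|X[k]|² = N·Σ|x[n]|² = 5·12.0000

Σ|X[k]|² = N·Σ|x[n]|² = 5·12.0000 = 60.0000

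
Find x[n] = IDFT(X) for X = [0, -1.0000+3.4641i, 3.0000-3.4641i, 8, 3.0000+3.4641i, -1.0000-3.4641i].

x[n] = (1/6) Σ(k=0 to 5) X[k] · e^(2πikn/6)

Computing each x[n]:
x[0] = 2
x[1] = -2
x[2] = -1
x[3] = 0
x[4] = 3
x[5] = -2

x = [2, -2, -1, 0, 3, -2]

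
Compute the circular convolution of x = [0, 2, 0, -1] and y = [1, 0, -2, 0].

(x ⊛ y)[n] = Σ(m=0 to 3) x[m] · y[(n-m) mod 4]

Computing each output sample:
(x ⊛ y)[0] = 0
(x ⊛ y)[1] = 4
(x ⊛ y)[2] = 0
(x ⊛ y)[3] = -5

x ⊛ y = [0, 4, 0, -5]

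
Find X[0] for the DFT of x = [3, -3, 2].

X[0] = Σ(n=0 to 2) x[n] · ω_3^0 = Σ x[n]
= (3) + (-3) + (2)

X[0] = 2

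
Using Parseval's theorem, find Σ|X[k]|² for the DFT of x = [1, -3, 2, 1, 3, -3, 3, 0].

Parseval: Σ|x[n]|² = (1/N)Σ|X[k]|², so Σ|X[k]|² = N·Σ|x[n]|² = 8·42.0000

Σ|X[k]|² = N·Σ|x[n]|² = 8·42.0000 = 336.0000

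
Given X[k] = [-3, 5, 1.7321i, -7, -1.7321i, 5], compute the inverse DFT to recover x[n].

x[n] = (1/6) Σ(k=0 to 5) X[k] · e^(2πikn/6)

Computing each x[n]:
x[0] = 0
x[1] = 1
x[2] = -2
x[3] = -1
x[4] = -3
x[5] = 2

x = [0, 1, -2, -1, -3, 2]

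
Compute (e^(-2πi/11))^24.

Since ω_11^11 = 1, powers reduce modulo 11.
24 mod 11 = 2
So ω_11^24 = ω_11^2 = e^(-2πi·2/11)

ω_11^24 = ω_11^2 = 0.4154-0.9096i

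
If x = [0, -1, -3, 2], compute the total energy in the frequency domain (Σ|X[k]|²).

Parseval: Σ|x[n]|² = (1/N)Σ|X[k]|², so Σ|X[k]|² = N·Σ|x[n]|² = 4·14.0000

Σ|X[k]|² = N·Σ|x[n]|² = 4·14.0000 = 56.0000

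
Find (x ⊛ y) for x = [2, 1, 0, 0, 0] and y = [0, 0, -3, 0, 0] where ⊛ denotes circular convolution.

(x ⊛ y)[n] = Σ(m=0 to 4) x[m] · y[(n-m) mod 5]

Computing each output sample:
(x ⊛ y)[0] = 0
(x ⊛ y)[1] = 0
(x ⊛ y)[2] = -6
(x ⊛ y)[3] = -3
(x ⊛ y)[4] = 0

x ⊛ y = [0, 0, -6, -3, 0]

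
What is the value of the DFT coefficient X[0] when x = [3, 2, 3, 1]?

X[0] = Σ(n=0 to 3) x[n] · ω_4^0 = Σ x[n]
= (3) + (2) + (3) + (1)

X[0] = 9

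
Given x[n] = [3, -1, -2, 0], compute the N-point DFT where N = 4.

X[k] = Σ(n=0 to 3) x[n] · ω_4^(nk)
where ω_4 = e^(-2πi/4)

Computing each X[k]:
X[0] = 0
X[1] = 5+1i
X[2] = 2
X[3] = 5-1i

X = [0, 5+1i, 2, 5-1i]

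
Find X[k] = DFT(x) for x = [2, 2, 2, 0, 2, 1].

X[k] = Σ(n=0 to 5) x[n] · ω_6^(nk)
where ω_6 = e^(-2πi/6)

Computing each X[k]:
X[0] = 9
X[1] = 1.5000-0.8660i
X[2] = -1.5000-0.8660i
X[3] = 3
X[4] = -1.5000+0.8660i
X[5] = 1.5000+0.8660i

X = [9, 1.5000-0.8660i, -1.5000-0.8660i, 3, -1.5000+0.8660i, 1.5000+0.8660i]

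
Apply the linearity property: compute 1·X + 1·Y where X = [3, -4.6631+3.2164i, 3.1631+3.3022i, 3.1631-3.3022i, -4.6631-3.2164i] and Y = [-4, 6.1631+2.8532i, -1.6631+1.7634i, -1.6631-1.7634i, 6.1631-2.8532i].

By linearity: DFT(1x + 1y) = 1·DFT(x) + 1·DFT(y)
= 1·[3, -4.6631+3.2164i, 3.1631+3.3022i, 3.1631-3.3022i, -4.6631-3.2164i] + 1·[-4, 6.1631+2.8532i, -1.6631+1.7634i, -1.6631-1.7634i, 6.1631-2.8532i]

Computing element-wise:
Z[0] = 1·(3) + 1·(-4) = -1
Z[1] = 1·(-4.6631+3.2164i) + 1·(6.1631+2.8532i) = 1.5000+6.0696i
Z[2] = 1·(3.1631+3.3022i) + 1·(-1.6631+1.7634i) = 1.5000+5.0656i
Z[3] = 1·(3.1631-3.3022i) + 1·(-1.6631-1.7634i) = 1.5000-5.0656i
Z[4] = 1·(-4.6631-3.2164i) + 1·(6.1631-2.8532i) = 1.5000-6.0696i

DFT(1x + 1y) = 1·X + 1·Y = [-1, 1.5000+6.0696i, 1.5000+5.0656i, 1.5000-5.0656i, 1.5000-6.0696i]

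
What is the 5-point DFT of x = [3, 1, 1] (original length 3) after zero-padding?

Original 3-point DFT: [5, 2, 2]
Zero-padded 5-point DFT provides frequency interpolation.

DFT_5([x, 0, ...]) = [5, 2.5000-1.5388i, 2.5000+0.3633i, 2.5000-0.3633i, 2.5000+1.5388i]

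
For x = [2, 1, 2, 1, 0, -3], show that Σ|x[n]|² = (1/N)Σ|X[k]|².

Time domain:
Σ|x[n]|² = |2|² + |1|² + |2|² + |1|² + |0|² + |-3|² = 19.0000

Frequency domain:
(1/6)Σ|X[k]|² = (1/6)(|3|² + |-1.0000-5.1962i|² + |3.0000-1.7321i|² + |5|² + |3.0000+1.7321i|² + |-1.0000+5.1962i|²) = (1/6)·114.0000 = 19.0000

Both sides agree, confirming Parseval's theorem.

Σ|x[n]|² = (1/N)Σ|X[k]|² = 19.0000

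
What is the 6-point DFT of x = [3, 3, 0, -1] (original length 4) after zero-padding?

Original 4-point DFT: [5, 3-4i, 1, 3+4i]
Zero-padded 6-point DFT provides frequency interpolation.

DFT_6([x, 0, ...]) = [5, 5.5000-2.5981i, 0.5000-2.5981i, 1, 0.5000+2.5981i, 5.5000+2.5981i]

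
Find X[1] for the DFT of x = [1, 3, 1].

X[1] = Σ(n=0 to 2) x[n] · ω_3^(1n) where ω_3 = e^(-2πi/3)
= (1)·ω_3^0 + (3)·ω_3^1 + (1)·ω_3^2

X[1] = -1.0000-1.7321i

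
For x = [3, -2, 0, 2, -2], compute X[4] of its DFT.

X[4] = Σ(n=0 to 4) x[n] · ω_5^(4n) where ω_5 = e^(-2πi/5)
= (3)·ω_5^0 + (-2)·ω_5^4 + (0)·ω_5^8 + (2)·ω_5^12 + (-2)·ω_5^16

X[4] = 0.1459-1.1756i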